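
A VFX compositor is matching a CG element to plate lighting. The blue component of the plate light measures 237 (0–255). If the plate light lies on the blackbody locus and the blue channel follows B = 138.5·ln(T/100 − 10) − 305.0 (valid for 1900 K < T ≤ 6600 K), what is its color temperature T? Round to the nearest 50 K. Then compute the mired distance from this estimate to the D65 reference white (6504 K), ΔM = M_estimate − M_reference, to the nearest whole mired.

ln(t − 10) = (237 + 305.0) / 138.5 = 3.9134.
t − 10 = e^3.9134 = 50.067, so t = 60.067.
T = 100·t = 6007 K → 6000 K to the nearest 50 K.
M_estimate = 10⁶/6000 = 166.67; M_reference = 10⁶/6504 = 153.75.
ΔM = 166.67 − 153.75 = 12.92 → +13 mireds.

+13 mireds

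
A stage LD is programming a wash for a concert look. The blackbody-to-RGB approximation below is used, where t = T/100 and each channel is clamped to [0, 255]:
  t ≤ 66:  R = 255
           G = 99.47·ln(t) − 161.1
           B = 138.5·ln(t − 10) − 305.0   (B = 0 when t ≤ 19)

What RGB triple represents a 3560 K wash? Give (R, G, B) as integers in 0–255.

t = 3560/100 = 35.6; the t ≤ 66 branch applies.
R = 255 by definition for t ≤ 66.
G = 99.47·ln 35.6 − 161.1 = 99.47·3.5723 − 161.1 = 194.241.
B = 138.5·ln(35.6 − 10) − 305.0 = 138.5·ln 25.6 − 305.0 = 138.5·3.2426 − 305.0 = 144.099.
Rounded: (255, 194, 144).

(255, 194, 144)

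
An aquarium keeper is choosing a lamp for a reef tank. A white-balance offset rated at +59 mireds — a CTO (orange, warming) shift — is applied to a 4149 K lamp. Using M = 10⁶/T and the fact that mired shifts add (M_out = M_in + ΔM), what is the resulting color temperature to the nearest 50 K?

3350 K

M_in = 10⁶/4149 = 241.02 mireds.
M_out = 241.02 + (+59) = 300.02 mireds.
T_out = 10⁶/300.02 = 3333.1 K → 3350 K.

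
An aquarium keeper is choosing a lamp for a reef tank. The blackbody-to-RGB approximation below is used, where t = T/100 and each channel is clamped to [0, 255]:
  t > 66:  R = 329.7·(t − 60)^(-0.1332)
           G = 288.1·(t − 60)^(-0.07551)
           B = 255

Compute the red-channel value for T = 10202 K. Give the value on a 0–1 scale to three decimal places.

t = 10202/100 = 102.02; the t > 66 branch applies.
R = 329.7·(102.02 − 60)^(-0.1332) = 329.7·42.02^(-0.1332) = 329.7·0.60779 = 200.389.
On a 0–1 scale: 200.389/255 = 0.7858 → 0.786.

0.786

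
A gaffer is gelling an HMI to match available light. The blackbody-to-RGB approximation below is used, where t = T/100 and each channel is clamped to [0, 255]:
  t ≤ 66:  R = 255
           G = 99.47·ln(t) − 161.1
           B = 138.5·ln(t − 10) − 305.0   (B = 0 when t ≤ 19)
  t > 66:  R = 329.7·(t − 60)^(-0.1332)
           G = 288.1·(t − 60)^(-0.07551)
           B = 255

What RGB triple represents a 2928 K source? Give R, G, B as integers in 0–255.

t = 2928/100 = 29.28; the t ≤ 66 branch applies.
R = 255 by definition for t ≤ 66.
G = 99.47·ln 29.28 − 161.1 = 99.47·3.3769 − 161.1 = 174.801.
B = 138.5·ln(29.28 − 10) − 305.0 = 138.5·ln 19.28 − 305.0 = 138.5·2.9591 − 305.0 = 104.831.
Rounded: (255, 175, 105).

R=255, G=175, B=105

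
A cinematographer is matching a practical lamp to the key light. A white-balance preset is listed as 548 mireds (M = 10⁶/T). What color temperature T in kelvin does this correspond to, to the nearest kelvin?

T = 10⁶ / 548 = 1824.82 K → 1825 K.

1825 K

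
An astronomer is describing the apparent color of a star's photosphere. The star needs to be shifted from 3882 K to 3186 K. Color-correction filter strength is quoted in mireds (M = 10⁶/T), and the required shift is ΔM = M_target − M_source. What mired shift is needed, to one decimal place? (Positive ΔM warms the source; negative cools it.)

M_source = 10⁶/3882 = 257.599; M_target = 10⁶/3186 = 313.873.
ΔM = 313.873 − 257.599 = 56.274 → +56.3 mireds, a warming shift.

+56.3 mireds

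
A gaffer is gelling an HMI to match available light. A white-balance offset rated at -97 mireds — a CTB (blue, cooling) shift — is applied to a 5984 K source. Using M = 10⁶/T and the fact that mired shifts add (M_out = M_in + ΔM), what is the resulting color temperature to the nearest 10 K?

M_in = 10⁶/5984 = 167.11 mireds.
M_out = 167.11 + (-97) = 70.11 mireds.
T_out = 10⁶/70.11 = 14262.8 K → 14260 K.

14260 K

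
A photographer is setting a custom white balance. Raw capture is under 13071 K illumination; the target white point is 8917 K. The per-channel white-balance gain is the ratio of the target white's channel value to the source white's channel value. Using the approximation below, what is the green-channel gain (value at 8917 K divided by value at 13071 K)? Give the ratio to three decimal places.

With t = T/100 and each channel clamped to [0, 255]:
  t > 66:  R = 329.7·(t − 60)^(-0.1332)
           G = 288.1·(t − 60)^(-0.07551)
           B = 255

At 13071 K (t = 130.71):
  G = 288.1·(130.71 − 60)^(-0.07551) = 288.1·70.71^(-0.07551) = 288.1·0.72501 = 208.876.
At 8917 K (t = 89.17):
  G = 288.1·(89.17 − 60)^(-0.07551) = 288.1·29.17^(-0.07551) = 288.1·0.77514 = 223.319.
Gain = 223.319 / 208.876 = 1.0691 → 1.069.

1.069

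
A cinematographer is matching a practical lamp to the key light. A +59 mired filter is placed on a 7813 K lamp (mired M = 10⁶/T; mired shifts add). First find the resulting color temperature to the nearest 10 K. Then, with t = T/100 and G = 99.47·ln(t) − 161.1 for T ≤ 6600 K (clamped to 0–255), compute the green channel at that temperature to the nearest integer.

M_in = 10⁶/7813 = 127.99; M_out = 127.99 + (+59) = 186.99.
T_out = 10⁶/186.99 = 5347.8 K → 5350 K; t = 53.5.
G = 99.47·ln 53.5 − 161.1 = 99.47·3.9797 − 161.1 = 234.759.
Rounded: 235.

235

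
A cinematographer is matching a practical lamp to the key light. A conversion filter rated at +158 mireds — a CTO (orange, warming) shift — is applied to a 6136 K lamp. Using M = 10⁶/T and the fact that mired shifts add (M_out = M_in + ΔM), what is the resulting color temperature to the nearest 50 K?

3100 K

M_in = 10⁶/6136 = 162.97 mireds.
M_out = 162.97 + (+158) = 320.97 mireds.
T_out = 10⁶/320.97 = 3115.5 K → 3100 K.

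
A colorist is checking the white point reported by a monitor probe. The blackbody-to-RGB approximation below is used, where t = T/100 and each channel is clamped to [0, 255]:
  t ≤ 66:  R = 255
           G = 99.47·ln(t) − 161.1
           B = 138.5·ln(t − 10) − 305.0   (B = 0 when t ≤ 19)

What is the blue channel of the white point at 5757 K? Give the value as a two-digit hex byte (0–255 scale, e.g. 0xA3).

t = 5757/100 = 57.57; the t ≤ 66 branch applies.
B = 138.5·ln(57.57 − 10) − 305.0 = 138.5·ln 47.57 − 305.0 = 138.5·3.8622 − 305.0 = 229.915.
Rounded: 230; in hex, 0xE6.

0xE6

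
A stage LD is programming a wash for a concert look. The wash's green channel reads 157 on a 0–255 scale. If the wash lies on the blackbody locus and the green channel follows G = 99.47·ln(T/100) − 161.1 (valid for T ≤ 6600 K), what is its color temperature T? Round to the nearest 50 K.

2450 K

ln t = (157 + 161.1) / 99.47 = 3.1979.
t = e^3.1979 = 24.482.
T = 100·t = 2448 K → 2450 K to the nearest 50 K.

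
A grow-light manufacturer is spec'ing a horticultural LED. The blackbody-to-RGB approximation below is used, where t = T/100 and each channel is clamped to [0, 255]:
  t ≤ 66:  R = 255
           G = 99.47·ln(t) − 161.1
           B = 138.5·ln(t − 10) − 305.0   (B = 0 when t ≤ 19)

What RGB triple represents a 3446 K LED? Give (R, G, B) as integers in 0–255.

(255, 191, 138)

t = 3446/100 = 34.46; the t ≤ 66 branch applies.
R = 255 by definition for t ≤ 66.
G = 99.47·ln 34.46 − 161.1 = 99.47·3.5398 − 161.1 = 191.004.
B = 138.5·ln(34.46 − 10) − 305.0 = 138.5·ln 24.46 − 305.0 = 138.5·3.1970 − 305.0 = 137.790.
Rounded: (255, 191, 138).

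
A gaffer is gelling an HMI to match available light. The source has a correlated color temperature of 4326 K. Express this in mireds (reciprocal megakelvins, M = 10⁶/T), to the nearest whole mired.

M = 10⁶ / 4326 = 231.160 → 231 mireds.

231 mireds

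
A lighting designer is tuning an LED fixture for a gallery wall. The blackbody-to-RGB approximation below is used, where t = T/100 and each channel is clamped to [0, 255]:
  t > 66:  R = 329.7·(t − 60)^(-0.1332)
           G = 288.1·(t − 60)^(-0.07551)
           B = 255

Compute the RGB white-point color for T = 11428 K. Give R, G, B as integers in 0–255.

R=194, G=213, B=255

t = 11428/100 = 114.28; the t > 66 branch applies.
R = 329.7·(114.28 − 60)^(-0.1332) = 329.7·54.28^(-0.1332) = 329.7·0.58742 = 193.671.
G = 288.1·(114.28 − 60)^(-0.07551) = 288.1·54.28^(-0.07551) = 288.1·0.73963 = 213.089.
B = 255 by definition for t > 66.
Rounded: (194, 213, 255).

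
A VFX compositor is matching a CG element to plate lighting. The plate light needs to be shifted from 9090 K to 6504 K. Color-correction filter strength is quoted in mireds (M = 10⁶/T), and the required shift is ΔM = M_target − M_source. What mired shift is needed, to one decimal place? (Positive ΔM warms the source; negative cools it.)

+43.7 mireds

M_source = 10⁶/9090 = 110.011; M_target = 10⁶/6504 = 153.752.
ΔM = 153.752 − 110.011 = 43.741 → +43.7 mireds, a warming shift.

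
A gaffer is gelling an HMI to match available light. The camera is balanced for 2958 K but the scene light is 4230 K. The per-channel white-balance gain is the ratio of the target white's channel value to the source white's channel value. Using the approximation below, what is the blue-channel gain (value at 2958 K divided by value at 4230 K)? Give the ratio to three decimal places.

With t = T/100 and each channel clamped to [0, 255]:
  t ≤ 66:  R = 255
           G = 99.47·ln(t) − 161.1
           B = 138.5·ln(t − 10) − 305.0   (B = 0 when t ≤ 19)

0.607

At 4230 K (t = 42.3):
  B = 138.5·ln(42.3 − 10) − 305.0 = 138.5·ln 32.3 − 305.0 = 138.5·3.4751 − 305.0 = 176.297.
At 2958 K (t = 29.58):
  B = 138.5·ln(29.58 − 10) − 305.0 = 138.5·ln 19.58 − 305.0 = 138.5·2.9745 − 305.0 = 106.969.
Gain = 106.969 / 176.297 = 0.6068 → 0.607.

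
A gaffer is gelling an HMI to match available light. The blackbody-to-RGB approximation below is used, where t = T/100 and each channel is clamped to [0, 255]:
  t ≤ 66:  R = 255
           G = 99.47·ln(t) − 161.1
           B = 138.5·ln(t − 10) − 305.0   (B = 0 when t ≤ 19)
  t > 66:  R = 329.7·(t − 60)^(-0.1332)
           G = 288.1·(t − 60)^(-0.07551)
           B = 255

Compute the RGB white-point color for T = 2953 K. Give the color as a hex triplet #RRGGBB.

#FFB06B

t = 2953/100 = 29.53; the t ≤ 66 branch applies.
R = 255 by definition for t ≤ 66.
G = 99.47·ln 29.53 − 161.1 = 99.47·3.3854 − 161.1 = 175.646.
B = 138.5·ln(29.53 − 10) − 305.0 = 138.5·ln 19.53 − 305.0 = 138.5·2.9720 − 305.0 = 106.615.
Rounded: (255, 176, 107).
In hex: #FFB06B.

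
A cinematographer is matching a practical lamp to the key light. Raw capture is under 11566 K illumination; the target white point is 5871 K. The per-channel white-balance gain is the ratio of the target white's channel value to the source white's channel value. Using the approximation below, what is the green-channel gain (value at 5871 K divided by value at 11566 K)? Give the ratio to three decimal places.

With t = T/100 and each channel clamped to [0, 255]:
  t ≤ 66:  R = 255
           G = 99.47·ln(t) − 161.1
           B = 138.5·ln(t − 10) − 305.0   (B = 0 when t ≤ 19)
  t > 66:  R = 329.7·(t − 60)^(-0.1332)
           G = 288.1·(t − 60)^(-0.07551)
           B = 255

1.147

At 11566 K (t = 115.66):
  G = 288.1·(115.66 − 60)^(-0.07551) = 288.1·55.66^(-0.07551) = 288.1·0.73823 = 212.685.
At 5871 K (t = 58.71):
  G = 99.47·ln 58.71 − 161.1 = 99.47·4.0726 − 161.1 = 244.003.
Gain = 244.003 / 212.685 = 1.1472 → 1.147.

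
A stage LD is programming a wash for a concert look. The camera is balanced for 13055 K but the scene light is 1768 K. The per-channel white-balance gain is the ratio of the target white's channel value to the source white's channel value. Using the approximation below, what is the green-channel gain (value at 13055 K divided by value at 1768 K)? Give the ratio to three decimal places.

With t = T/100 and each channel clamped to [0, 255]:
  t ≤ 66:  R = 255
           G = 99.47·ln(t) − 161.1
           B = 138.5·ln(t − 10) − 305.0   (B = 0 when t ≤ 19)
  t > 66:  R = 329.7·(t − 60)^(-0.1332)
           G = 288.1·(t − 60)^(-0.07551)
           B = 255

At 1768 K (t = 17.68):
  G = 99.47·ln 17.68 − 161.1 = 99.47·2.8724 − 161.1 = 124.621.
At 13055 K (t = 130.55):
  G = 288.1·(130.55 − 60)^(-0.07551) = 288.1·70.55^(-0.07551) = 288.1·0.72514 = 208.912.
Gain = 208.912 / 124.621 = 1.6764 → 1.676.

1.676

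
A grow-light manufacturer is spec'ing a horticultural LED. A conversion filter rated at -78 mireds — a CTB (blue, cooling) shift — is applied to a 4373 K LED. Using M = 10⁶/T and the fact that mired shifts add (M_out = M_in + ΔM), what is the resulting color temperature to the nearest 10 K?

6640 K

M_in = 10⁶/4373 = 228.68 mireds.
M_out = 228.68 + (-78) = 150.68 mireds.
T_out = 10⁶/150.68 = 6636.8 K → 6640 K.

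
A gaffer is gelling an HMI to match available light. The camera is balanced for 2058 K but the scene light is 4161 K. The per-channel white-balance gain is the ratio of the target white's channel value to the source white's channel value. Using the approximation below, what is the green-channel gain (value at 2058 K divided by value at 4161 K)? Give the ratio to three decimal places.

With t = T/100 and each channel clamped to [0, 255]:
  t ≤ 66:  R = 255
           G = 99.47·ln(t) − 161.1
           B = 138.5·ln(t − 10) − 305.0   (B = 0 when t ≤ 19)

0.666

At 4161 K (t = 41.61):
  G = 99.47·ln 41.61 − 161.1 = 99.47·3.7283 − 161.1 = 209.758.
At 2058 K (t = 20.58):
  G = 99.47·ln 20.58 − 161.1 = 99.47·3.0243 − 161.1 = 139.729.
Gain = 139.729 / 209.758 = 0.6661 → 0.666.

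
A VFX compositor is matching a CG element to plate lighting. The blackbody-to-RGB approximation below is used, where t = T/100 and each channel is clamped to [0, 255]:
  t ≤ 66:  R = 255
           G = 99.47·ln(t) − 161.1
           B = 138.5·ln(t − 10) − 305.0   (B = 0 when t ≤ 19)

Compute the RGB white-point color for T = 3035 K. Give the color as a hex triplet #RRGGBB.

#FFB270

t = 3035/100 = 30.35; the t ≤ 66 branch applies.
R = 255 by definition for t ≤ 66.
G = 99.47·ln 30.35 − 161.1 = 99.47·3.4128 − 161.1 = 178.371.
B = 138.5·ln(30.35 − 10) − 305.0 = 138.5·ln 20.35 − 305.0 = 138.5·3.0131 − 305.0 = 112.312.
Rounded: (255, 178, 112).
In hex: #FFB270.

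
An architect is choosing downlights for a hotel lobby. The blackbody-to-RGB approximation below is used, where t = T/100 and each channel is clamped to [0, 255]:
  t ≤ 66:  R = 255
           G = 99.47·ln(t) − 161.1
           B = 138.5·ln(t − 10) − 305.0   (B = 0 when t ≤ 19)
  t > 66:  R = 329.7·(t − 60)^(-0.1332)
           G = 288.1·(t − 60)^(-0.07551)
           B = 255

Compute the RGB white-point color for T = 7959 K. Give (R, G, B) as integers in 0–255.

(222, 230, 255)

t = 7959/100 = 79.59; the t > 66 branch applies.
R = 329.7·(79.59 − 60)^(-0.1332) = 329.7·19.59^(-0.1332) = 329.7·0.67282 = 221.830.
G = 288.1·(79.59 − 60)^(-0.07551) = 288.1·19.59^(-0.07551) = 288.1·0.79880 = 230.135.
B = 255 by definition for t > 66.
Rounded: (222, 230, 255).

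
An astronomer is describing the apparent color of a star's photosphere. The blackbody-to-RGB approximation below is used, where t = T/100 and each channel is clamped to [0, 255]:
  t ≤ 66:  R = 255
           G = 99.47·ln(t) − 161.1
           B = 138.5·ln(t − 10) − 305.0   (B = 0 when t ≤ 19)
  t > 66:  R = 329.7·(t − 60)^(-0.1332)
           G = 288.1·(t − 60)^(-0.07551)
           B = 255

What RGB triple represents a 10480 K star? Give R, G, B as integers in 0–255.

R=199, G=216, B=255

t = 10480/100 = 104.8; the t > 66 branch applies.
R = 329.7·(104.8 − 60)^(-0.1332) = 329.7·44.8^(-0.1332) = 329.7·0.60263 = 198.687.
G = 288.1·(104.8 − 60)^(-0.07551) = 288.1·44.8^(-0.07551) = 288.1·0.75043 = 216.200.
B = 255 by definition for t > 66.
Rounded: (199, 216, 255).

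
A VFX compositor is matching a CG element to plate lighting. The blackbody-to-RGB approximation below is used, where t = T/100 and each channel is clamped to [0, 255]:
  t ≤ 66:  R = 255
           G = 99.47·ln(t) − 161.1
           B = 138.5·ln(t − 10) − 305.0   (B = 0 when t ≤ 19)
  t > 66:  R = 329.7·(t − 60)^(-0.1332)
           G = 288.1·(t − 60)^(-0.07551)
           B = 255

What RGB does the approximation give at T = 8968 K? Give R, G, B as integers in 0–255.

R=210, G=223, B=255

t = 8968/100 = 89.68; the t > 66 branch applies.
R = 329.7·(89.68 − 60)^(-0.1332) = 329.7·29.68^(-0.1332) = 329.7·0.63660 = 209.888.
G = 288.1·(89.68 − 60)^(-0.07551) = 288.1·29.68^(-0.07551) = 288.1·0.77413 = 223.027.
B = 255 by definition for t > 66.
Rounded: (210, 223, 255).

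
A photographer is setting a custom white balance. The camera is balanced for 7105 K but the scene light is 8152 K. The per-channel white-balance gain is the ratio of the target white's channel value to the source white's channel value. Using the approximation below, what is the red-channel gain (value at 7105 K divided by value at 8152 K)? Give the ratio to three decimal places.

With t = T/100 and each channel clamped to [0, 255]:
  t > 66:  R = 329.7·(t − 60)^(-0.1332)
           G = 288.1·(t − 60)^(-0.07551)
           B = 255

1.093

At 8152 K (t = 81.52):
  R = 329.7·(81.52 − 60)^(-0.1332) = 329.7·21.52^(-0.1332) = 329.7·0.66445 = 219.071.
At 7105 K (t = 71.05):
  R = 329.7·(71.05 − 60)^(-0.1332) = 329.7·11.05^(-0.1332) = 329.7·0.72615 = 239.410.
Gain = 239.410 / 219.071 = 1.0928 → 1.093.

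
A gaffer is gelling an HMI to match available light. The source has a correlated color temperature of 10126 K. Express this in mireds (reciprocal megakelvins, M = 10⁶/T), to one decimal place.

M = 10⁶ / 10126 = 98.756 → 98.8 mireds.

98.8 mireds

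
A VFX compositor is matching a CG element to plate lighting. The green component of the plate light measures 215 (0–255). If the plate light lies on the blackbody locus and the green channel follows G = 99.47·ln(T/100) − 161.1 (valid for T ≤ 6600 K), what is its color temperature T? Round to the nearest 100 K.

4400 K

ln t = (215 + 161.1) / 99.47 = 3.7810.
t = e^3.7810 = 43.862.
T = 100·t = 4386 K → 4400 K to the nearest 100 K.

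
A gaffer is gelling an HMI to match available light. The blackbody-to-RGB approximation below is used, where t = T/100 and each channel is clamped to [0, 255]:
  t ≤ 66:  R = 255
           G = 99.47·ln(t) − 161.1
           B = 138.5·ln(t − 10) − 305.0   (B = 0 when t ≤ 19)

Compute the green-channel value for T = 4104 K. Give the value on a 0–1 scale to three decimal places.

t = 4104/100 = 41.04; the t ≤ 66 branch applies.
G = 99.47·ln 41.04 − 161.1 = 99.47·3.7145 − 161.1 = 208.386.
On a 0–1 scale: 208.386/255 = 0.8172 → 0.817.

0.817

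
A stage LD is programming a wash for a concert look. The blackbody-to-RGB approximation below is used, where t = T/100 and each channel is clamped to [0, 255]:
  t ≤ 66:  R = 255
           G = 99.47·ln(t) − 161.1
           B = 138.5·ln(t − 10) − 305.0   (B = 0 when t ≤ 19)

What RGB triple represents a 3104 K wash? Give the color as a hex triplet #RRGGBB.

t = 3104/100 = 31.04; the t ≤ 66 branch applies.
R = 255 by definition for t ≤ 66.
G = 99.47·ln 31.04 − 161.1 = 99.47·3.4353 − 161.1 = 180.607.
B = 138.5·ln(31.04 − 10) − 305.0 = 138.5·ln 21.04 − 305.0 = 138.5·3.0464 − 305.0 = 116.930.
Rounded: (255, 181, 117).
In hex: #FFB575.

#FFB575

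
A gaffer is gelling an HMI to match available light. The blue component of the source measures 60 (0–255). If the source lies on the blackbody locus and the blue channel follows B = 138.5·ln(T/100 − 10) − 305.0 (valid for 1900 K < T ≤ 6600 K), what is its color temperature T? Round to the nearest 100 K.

ln(t − 10) = (60 + 305.0) / 138.5 = 2.6354.
t − 10 = e^2.6354 = 13.949, so t = 23.949.
T = 100·t = 2395 K → 2400 K to the nearest 100 K.

2400 K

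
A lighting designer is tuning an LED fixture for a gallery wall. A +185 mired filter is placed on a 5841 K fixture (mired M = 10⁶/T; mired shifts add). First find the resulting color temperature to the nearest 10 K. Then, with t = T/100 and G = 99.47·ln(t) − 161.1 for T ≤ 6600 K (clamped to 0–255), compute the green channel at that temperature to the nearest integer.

M_in = 10⁶/5841 = 171.20; M_out = 171.20 + (+185) = 356.20.
T_out = 10⁶/356.20 = 2807.4 K → 2810 K; t = 28.1.
G = 99.47·ln 28.1 − 161.1 = 99.47·3.3358 − 161.1 = 170.709.
Rounded: 171.

171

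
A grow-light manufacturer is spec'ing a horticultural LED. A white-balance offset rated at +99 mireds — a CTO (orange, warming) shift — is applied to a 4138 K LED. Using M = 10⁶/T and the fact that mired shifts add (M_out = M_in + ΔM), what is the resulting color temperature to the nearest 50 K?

2950 K

M_in = 10⁶/4138 = 241.66 mireds.
M_out = 241.66 + (+99) = 340.66 mireds.
T_out = 10⁶/340.66 = 2935.5 K → 2950 K.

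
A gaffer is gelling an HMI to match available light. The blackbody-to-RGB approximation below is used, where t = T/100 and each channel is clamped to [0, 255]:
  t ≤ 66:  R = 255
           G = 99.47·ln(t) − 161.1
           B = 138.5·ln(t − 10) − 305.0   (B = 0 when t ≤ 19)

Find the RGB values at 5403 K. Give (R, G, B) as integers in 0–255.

t = 5403/100 = 54.03; the t ≤ 66 branch applies.
R = 255 by definition for t ≤ 66.
G = 99.47·ln 54.03 − 161.1 = 99.47·3.9895 − 161.1 = 235.739.
B = 138.5·ln(54.03 − 10) − 305.0 = 138.5·ln 44.03 − 305.0 = 138.5·3.7849 − 305.0 = 219.205.
Rounded: (255, 236, 219).

(255, 236, 219)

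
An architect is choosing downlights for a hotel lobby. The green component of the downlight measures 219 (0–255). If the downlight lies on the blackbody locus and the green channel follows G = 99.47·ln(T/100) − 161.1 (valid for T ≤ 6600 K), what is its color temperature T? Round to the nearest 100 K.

ln t = (219 + 161.1) / 99.47 = 3.8213.
t = e^3.8213 = 45.661.
T = 100·t = 4566 K → 4600 K to the nearest 100 K.

4600 K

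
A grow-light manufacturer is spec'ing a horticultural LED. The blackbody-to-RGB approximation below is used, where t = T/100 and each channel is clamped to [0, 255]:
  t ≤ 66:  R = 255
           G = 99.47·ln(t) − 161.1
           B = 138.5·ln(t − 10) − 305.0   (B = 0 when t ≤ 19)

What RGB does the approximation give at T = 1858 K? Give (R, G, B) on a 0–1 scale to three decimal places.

t = 1858/100 = 18.58; the t ≤ 66 branch applies.
R = 255 by definition for t ≤ 66.
G = 99.47·ln 18.58 − 161.1 = 99.47·2.9221 − 161.1 = 129.560.
t = 18.58 ≤ 19, so B = 0.
Dividing each by 255: (1.0000, 0.5081, 0.0000) → (1.000, 0.508, 0.000).

(1.000, 0.508, 0.000)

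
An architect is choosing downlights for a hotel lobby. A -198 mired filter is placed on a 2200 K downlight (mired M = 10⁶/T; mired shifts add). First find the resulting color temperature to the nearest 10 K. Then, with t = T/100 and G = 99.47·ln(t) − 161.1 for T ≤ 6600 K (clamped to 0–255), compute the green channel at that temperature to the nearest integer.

M_in = 10⁶/2200 = 454.55; M_out = 454.55 + (-198) = 256.55.
T_out = 10⁶/256.55 = 3897.9 K → 3900 K; t = 39.
G = 99.47·ln 39 − 161.1 = 99.47·3.6636 − 161.1 = 203.314.
Rounded: 203.

203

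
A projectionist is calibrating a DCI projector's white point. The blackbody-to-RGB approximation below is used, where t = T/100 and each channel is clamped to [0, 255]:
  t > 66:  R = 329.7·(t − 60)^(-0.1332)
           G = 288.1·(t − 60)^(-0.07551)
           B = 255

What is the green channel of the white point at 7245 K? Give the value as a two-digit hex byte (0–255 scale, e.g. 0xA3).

t = 7245/100 = 72.45; the t > 66 branch applies.
G = 288.1·(72.45 − 60)^(-0.07551) = 288.1·12.45^(-0.07551) = 288.1·0.82662 = 238.148.
Rounded: 238; in hex, 0xEE.

0xEE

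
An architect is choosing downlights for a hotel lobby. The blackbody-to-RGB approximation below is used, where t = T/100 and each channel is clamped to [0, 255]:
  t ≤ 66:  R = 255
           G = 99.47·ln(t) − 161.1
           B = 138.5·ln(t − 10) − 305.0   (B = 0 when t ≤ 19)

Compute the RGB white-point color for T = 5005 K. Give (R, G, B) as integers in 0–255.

t = 5005/100 = 50.05; the t ≤ 66 branch applies.
R = 255 by definition for t ≤ 66.
G = 99.47·ln 50.05 − 161.1 = 99.47·3.9130 − 161.1 = 228.128.
B = 138.5·ln(50.05 − 10) − 305.0 = 138.5·ln 40.05 − 305.0 = 138.5·3.6901 − 305.0 = 206.083.
Rounded: (255, 228, 206).

(255, 228, 206)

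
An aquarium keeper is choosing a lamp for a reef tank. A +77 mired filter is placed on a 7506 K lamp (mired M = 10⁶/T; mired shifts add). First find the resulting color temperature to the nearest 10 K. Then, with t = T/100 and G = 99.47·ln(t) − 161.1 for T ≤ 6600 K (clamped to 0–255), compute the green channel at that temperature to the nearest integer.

223

M_in = 10⁶/7506 = 133.23; M_out = 133.23 + (+77) = 210.23.
T_out = 10⁶/210.23 = 4756.8 K → 4760 K; t = 47.6.
G = 99.47·ln 47.6 − 161.1 = 99.47·3.8628 − 161.1 = 223.136.
Rounded: 223.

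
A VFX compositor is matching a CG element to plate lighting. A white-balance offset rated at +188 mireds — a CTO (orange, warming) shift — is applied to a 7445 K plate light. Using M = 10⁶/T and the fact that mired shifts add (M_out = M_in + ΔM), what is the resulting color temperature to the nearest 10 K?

M_in = 10⁶/7445 = 134.32 mireds.
M_out = 134.32 + (+188) = 322.32 mireds.
T_out = 10⁶/322.32 = 3102.5 K → 3100 K.

3100 K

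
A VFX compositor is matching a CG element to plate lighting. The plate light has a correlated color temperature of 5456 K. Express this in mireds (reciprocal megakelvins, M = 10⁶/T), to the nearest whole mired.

183 mireds

M = 10⁶ / 5456 = 183.284 → 183 mireds.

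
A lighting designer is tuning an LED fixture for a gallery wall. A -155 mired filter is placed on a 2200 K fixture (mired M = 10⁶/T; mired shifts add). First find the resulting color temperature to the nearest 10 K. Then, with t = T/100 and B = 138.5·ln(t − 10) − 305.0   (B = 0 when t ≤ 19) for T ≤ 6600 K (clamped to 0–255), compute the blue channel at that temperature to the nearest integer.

132

M_in = 10⁶/2200 = 454.55; M_out = 454.55 + (-155) = 299.55.
T_out = 10⁶/299.55 = 3338.4 K → 3340 K; t = 33.4.
B = 138.5·ln(33.4 − 10) − 305.0 = 138.5·ln 23.4 − 305.0 = 138.5·3.1527 − 305.0 = 131.654.
Rounded: 132.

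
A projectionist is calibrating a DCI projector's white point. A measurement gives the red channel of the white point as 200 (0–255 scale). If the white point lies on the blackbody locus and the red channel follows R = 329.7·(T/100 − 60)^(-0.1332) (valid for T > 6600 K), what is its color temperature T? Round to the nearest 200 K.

10200 K

(t − 60)^(-0.1332) = 200/329.7 = 0.60661.
t − 60 = 0.60661^(1/-0.1332) = 0.60661^(-7.508) = 42.638, so t = 102.638.
T = 100·t = 10264 K → 10200 K to the nearest 200 K.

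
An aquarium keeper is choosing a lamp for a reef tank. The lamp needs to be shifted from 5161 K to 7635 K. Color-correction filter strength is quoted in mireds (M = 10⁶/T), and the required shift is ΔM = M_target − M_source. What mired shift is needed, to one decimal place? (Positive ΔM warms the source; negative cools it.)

-62.8 mireds

M_source = 10⁶/5161 = 193.761; M_target = 10⁶/7635 = 130.976.
ΔM = 130.976 − 193.761 = -62.785 → -62.8 mireds, a cooling shift.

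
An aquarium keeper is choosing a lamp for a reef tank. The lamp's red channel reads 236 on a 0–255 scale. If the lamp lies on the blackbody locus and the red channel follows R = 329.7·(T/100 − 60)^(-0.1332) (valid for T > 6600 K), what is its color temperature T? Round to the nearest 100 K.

7200 K

(t − 60)^(-0.1332) = 236/329.7 = 0.71580.
t − 60 = 0.71580^(1/-0.1332) = 0.71580^(-7.508) = 12.307, so t = 72.307.
T = 100·t = 7231 K → 7200 K to the nearest 100 K.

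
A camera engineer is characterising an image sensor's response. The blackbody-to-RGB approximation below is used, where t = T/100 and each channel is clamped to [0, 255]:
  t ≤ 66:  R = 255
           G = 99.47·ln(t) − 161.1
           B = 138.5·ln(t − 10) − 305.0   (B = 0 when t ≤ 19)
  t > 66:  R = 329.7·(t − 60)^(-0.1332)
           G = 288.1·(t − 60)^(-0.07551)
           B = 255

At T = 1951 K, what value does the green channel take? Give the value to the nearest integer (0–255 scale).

134

t = 1951/100 = 19.51; the t ≤ 66 branch applies.
G = 99.47·ln 19.51 − 161.1 = 99.47·2.9709 − 161.1 = 134.418.
Rounded: 134.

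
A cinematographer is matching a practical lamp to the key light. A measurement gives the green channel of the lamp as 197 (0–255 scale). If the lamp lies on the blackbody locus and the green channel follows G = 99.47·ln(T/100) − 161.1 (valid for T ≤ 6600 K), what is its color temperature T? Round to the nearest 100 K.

ln t = (197 + 161.1) / 99.47 = 3.6001.
t = e^3.6001 = 36.601.
T = 100·t = 3660 K → 3700 K to the nearest 100 K.

3700 K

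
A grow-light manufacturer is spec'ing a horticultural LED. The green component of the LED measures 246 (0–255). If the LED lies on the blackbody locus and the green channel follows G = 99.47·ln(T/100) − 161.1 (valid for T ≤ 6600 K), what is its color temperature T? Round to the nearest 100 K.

6000 K

ln t = (246 + 161.1) / 99.47 = 4.0927.
t = e^4.0927 = 59.901.
T = 100·t = 5990 K → 6000 K to the nearest 100 K.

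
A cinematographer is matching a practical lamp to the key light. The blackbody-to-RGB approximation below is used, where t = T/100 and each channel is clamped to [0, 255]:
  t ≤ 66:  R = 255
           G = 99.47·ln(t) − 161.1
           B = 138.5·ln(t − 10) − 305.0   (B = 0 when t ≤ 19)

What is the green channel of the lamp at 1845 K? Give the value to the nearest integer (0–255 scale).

129

t = 1845/100 = 18.45; the t ≤ 66 branch applies.
G = 99.47·ln 18.45 − 161.1 = 99.47·2.9151 − 161.1 = 128.861.
Rounded: 129.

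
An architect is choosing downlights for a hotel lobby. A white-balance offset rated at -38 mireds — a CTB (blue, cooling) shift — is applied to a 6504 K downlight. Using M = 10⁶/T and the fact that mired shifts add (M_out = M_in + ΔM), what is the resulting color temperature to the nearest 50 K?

8650 K

M_in = 10⁶/6504 = 153.75 mireds.
M_out = 153.75 + (-38) = 115.75 mireds.
T_out = 10⁶/115.75 = 8639.2 K → 8650 K.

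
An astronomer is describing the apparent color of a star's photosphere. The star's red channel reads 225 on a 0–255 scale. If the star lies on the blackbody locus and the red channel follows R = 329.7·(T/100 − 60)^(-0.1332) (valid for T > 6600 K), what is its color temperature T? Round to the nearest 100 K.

7800 K

(t − 60)^(-0.1332) = 225/329.7 = 0.68244.
t − 60 = 0.68244^(1/-0.1332) = 0.68244^(-7.508) = 17.610, so t = 77.610.
T = 100·t = 7761 K → 7800 K to the nearest 100 K.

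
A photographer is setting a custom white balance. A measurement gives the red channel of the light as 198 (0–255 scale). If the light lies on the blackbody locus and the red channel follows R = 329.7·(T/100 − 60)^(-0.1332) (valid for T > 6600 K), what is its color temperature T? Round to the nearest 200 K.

10600 K

(t − 60)^(-0.1332) = 198/329.7 = 0.60055.
t − 60 = 0.60055^(1/-0.1332) = 0.60055^(-7.508) = 45.980, so t = 105.980.
T = 100·t = 10598 K → 10600 K to the nearest 200 K.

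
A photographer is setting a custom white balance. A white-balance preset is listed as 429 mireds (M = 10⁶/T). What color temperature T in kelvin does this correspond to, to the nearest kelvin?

2331 K

T = 10⁶ / 429 = 2331.00 K → 2331 K.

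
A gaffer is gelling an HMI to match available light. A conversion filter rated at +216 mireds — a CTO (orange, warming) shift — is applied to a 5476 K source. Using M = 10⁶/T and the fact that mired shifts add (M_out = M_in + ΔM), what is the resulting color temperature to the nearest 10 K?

M_in = 10⁶/5476 = 182.62 mireds.
M_out = 182.62 + (+216) = 398.62 mireds.
T_out = 10⁶/398.62 = 2508.7 K → 2510 K.

2510 K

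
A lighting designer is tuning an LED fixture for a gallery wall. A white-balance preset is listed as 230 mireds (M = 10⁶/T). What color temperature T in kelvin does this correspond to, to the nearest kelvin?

T = 10⁶ / 230 = 4347.83 K → 4348 K.

4348 K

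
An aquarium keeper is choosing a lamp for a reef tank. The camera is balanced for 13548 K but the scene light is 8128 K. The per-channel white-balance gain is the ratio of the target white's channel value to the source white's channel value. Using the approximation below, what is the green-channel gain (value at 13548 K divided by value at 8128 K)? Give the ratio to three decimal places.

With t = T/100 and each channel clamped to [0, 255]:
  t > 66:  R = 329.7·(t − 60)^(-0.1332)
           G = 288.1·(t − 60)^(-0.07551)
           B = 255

0.909

At 8128 K (t = 81.28):
  G = 288.1·(81.28 − 60)^(-0.07551) = 288.1·21.28^(-0.07551) = 288.1·0.79383 = 228.701.
At 13548 K (t = 135.48):
  G = 288.1·(135.48 − 60)^(-0.07551) = 288.1·75.48^(-0.07551) = 288.1·0.72145 = 207.849.
Gain = 207.849 / 228.701 = 0.9088 → 0.909.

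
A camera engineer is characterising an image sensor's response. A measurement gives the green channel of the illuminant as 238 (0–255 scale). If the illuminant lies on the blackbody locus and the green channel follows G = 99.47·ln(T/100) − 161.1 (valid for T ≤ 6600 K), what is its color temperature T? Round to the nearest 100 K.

ln t = (238 + 161.1) / 99.47 = 4.0123.
t = e^4.0123 = 55.272.
T = 100·t = 5527 K → 5500 K to the nearest 100 K.

5500 K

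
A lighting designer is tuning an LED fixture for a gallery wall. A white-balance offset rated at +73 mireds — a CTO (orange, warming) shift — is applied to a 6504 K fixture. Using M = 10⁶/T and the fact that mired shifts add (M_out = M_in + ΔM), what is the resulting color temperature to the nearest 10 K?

4410 K

M_in = 10⁶/6504 = 153.75 mireds.
M_out = 153.75 + (+73) = 226.75 mireds.
T_out = 10⁶/226.75 = 4410.1 K → 4410 K.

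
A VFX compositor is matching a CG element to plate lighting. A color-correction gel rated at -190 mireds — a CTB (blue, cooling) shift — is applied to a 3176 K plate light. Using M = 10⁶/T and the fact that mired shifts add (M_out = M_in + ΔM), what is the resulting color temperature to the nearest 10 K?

M_in = 10⁶/3176 = 314.86 mireds.
M_out = 314.86 + (-190) = 124.86 mireds.
T_out = 10⁶/124.86 = 8008.9 K → 8010 K.

8010 K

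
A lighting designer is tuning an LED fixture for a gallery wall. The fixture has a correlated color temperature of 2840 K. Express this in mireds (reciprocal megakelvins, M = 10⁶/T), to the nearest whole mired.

352 mireds

M = 10⁶ / 2840 = 352.113 → 352 mireds.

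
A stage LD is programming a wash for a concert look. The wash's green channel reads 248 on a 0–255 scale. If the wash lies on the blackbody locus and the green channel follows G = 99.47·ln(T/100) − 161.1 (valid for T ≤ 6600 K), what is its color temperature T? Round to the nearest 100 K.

ln t = (248 + 161.1) / 99.47 = 4.1128.
t = e^4.1128 = 61.117.
T = 100·t = 6112 K → 6100 K to the nearest 100 K.

6100 K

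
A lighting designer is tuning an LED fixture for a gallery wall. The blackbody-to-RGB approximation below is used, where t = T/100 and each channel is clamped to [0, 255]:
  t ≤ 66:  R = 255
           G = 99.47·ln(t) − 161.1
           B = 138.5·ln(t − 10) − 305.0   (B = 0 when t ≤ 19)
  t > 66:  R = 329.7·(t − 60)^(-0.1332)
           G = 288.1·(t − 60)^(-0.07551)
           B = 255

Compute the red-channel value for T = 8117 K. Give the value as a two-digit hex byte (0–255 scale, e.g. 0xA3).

t = 8117/100 = 81.17; the t > 66 branch applies.
R = 329.7·(81.17 − 60)^(-0.1332) = 329.7·21.17^(-0.1332) = 329.7·0.66591 = 219.550.
Rounded: 220; in hex, 0xDC.

0xDC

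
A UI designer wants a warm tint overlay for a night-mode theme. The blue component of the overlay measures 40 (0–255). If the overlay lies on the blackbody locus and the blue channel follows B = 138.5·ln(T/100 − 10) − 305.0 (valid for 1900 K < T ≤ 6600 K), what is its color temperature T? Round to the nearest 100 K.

2200 K

ln(t − 10) = (40 + 305.0) / 138.5 = 2.4910.
t − 10 = e^2.4910 = 12.073, so t = 22.073.
T = 100·t = 2207 K → 2200 K to the nearest 100 K.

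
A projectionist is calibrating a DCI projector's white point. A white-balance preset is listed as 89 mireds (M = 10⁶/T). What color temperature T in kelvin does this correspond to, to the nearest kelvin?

11236 K

T = 10⁶ / 89 = 11235.96 K → 11236 K.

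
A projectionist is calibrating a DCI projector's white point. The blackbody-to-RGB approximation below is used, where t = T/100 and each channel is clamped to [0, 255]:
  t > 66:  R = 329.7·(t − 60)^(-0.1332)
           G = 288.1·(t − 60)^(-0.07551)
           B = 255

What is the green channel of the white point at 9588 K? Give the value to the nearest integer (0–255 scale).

t = 9588/100 = 95.88; the t > 66 branch applies.
G = 288.1·(95.88 − 60)^(-0.07551) = 288.1·35.88^(-0.07551) = 288.1·0.76312 = 219.855.
Rounded: 220.

220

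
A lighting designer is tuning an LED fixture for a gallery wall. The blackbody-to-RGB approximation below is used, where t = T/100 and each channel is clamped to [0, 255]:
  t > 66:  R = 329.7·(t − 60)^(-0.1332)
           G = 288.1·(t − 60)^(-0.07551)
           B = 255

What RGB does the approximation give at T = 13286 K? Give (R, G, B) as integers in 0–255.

t = 13286/100 = 132.86; the t > 66 branch applies.
R = 329.7·(132.86 − 60)^(-0.1332) = 329.7·72.86^(-0.1332) = 329.7·0.56483 = 186.224.
G = 288.1·(132.86 − 60)^(-0.07551) = 288.1·72.86^(-0.07551) = 288.1·0.72337 = 208.404.
B = 255 by definition for t > 66.
Rounded: (186, 208, 255).

(186, 208, 255)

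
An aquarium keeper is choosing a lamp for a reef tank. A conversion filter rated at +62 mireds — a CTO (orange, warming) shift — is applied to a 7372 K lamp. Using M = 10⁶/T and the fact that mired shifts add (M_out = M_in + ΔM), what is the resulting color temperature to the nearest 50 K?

M_in = 10⁶/7372 = 135.65 mireds.
M_out = 135.65 + (+62) = 197.65 mireds.
T_out = 10⁶/197.65 = 5059.5 K → 5050 K.

5050 K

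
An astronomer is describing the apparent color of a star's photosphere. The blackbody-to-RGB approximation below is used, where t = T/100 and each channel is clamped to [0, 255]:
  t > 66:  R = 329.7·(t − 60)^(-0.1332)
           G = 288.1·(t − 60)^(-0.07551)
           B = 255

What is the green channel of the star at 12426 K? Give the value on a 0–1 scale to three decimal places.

t = 12426/100 = 124.26; the t > 66 branch applies.
G = 288.1·(124.26 − 60)^(-0.07551) = 288.1·64.26^(-0.07551) = 288.1·0.73027 = 210.390.
On a 0–1 scale: 210.390/255 = 0.8251 → 0.825.

0.825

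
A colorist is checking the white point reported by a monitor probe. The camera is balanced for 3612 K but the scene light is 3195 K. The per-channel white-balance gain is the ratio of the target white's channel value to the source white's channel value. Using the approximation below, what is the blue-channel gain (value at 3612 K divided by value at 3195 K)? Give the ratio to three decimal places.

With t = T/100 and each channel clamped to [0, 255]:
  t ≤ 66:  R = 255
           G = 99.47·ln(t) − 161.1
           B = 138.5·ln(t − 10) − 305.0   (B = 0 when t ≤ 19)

1.196

At 3195 K (t = 31.95):
  B = 138.5·ln(31.95 − 10) − 305.0 = 138.5·ln 21.95 − 305.0 = 138.5·3.0888 − 305.0 = 122.794.
At 3612 K (t = 36.12):
  B = 138.5·ln(36.12 − 10) − 305.0 = 138.5·ln 26.12 − 305.0 = 138.5·3.2627 − 305.0 = 146.884.
Gain = 146.884 / 122.794 = 1.1962 → 1.196.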